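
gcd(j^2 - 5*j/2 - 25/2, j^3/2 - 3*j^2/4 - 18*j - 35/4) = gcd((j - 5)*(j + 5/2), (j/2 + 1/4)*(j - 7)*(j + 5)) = 1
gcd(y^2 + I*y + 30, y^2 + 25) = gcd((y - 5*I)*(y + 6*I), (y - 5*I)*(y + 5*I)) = y - 5*I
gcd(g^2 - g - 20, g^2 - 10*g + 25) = g - 5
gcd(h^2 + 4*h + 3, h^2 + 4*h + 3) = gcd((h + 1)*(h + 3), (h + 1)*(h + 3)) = h^2 + 4*h + 3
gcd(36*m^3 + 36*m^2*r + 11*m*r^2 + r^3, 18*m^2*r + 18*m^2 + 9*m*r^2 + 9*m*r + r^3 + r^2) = 18*m^2 + 9*m*r + r^2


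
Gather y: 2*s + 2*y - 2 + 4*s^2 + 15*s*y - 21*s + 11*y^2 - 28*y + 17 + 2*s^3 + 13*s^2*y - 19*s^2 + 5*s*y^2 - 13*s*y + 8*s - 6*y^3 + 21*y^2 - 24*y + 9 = 2*s^3 - 15*s^2 - 11*s - 6*y^3 + y^2*(5*s + 32) + y*(13*s^2 + 2*s - 50) + 24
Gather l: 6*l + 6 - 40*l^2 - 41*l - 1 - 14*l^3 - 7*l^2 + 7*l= -14*l^3 - 47*l^2 - 28*l + 5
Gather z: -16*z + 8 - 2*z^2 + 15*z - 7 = -2*z^2 - z + 1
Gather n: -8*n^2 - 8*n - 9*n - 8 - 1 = -8*n^2 - 17*n - 9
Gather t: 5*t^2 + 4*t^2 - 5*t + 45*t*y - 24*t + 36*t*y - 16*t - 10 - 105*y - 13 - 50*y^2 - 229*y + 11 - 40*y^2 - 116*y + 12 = 9*t^2 + t*(81*y - 45) - 90*y^2 - 450*y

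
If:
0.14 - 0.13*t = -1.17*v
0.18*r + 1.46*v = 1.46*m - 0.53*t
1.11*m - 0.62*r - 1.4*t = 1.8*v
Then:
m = 1.80124751913808*v + 0.116944014307212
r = -20.0009923447689*v - 2.222394277115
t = 9.0*v + 1.07692307692308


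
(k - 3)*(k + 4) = k^2 + k - 12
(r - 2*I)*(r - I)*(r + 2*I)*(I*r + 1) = I*r^4 + 2*r^3 + 3*I*r^2 + 8*r - 4*I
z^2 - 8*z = z*(z - 8)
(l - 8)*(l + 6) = l^2 - 2*l - 48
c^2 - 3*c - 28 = (c - 7)*(c + 4)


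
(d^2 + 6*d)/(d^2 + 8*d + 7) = d*(d + 6)/(d^2 + 8*d + 7)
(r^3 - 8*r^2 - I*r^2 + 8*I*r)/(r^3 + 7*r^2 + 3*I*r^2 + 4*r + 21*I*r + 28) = r*(r - 8)/(r^2 + r*(7 + 4*I) + 28*I)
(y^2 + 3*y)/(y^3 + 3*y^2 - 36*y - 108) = y/(y^2 - 36)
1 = 1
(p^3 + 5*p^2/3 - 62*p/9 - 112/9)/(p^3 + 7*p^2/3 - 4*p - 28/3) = (p - 8/3)/(p - 2)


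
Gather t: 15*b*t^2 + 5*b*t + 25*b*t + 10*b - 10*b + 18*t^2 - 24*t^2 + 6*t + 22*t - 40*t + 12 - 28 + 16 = t^2*(15*b - 6) + t*(30*b - 12)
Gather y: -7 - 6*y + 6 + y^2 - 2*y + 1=y^2 - 8*y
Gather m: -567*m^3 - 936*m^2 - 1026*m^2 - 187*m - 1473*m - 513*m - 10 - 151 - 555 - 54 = -567*m^3 - 1962*m^2 - 2173*m - 770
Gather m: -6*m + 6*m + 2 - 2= 0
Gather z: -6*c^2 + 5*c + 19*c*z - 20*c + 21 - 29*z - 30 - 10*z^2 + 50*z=-6*c^2 - 15*c - 10*z^2 + z*(19*c + 21) - 9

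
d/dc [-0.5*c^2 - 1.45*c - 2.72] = -1.0*c - 1.45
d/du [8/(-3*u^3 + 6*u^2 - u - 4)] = 8*(9*u^2 - 12*u + 1)/(3*u^3 - 6*u^2 + u + 4)^2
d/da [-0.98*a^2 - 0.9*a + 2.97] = -1.96*a - 0.9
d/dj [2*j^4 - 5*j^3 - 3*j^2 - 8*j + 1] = 8*j^3 - 15*j^2 - 6*j - 8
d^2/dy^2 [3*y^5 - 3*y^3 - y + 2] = 60*y^3 - 18*y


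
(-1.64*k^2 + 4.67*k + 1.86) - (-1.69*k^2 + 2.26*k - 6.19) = 0.05*k^2 + 2.41*k + 8.05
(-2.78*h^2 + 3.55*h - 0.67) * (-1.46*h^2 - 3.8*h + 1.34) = 4.0588*h^4 + 5.381*h^3 - 16.237*h^2 + 7.303*h - 0.8978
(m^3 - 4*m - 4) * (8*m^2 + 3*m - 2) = 8*m^5 + 3*m^4 - 34*m^3 - 44*m^2 - 4*m + 8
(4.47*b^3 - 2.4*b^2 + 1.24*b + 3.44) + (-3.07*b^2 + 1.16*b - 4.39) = 4.47*b^3 - 5.47*b^2 + 2.4*b - 0.95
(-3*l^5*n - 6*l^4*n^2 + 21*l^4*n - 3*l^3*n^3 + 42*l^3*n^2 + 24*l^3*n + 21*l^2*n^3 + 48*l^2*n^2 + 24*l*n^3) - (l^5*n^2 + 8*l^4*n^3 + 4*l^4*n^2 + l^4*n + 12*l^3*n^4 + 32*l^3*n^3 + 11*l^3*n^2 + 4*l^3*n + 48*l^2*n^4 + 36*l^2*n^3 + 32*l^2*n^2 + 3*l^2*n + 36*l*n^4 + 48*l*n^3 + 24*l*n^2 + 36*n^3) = -l^5*n^2 - 3*l^5*n - 8*l^4*n^3 - 10*l^4*n^2 + 20*l^4*n - 12*l^3*n^4 - 35*l^3*n^3 + 31*l^3*n^2 + 20*l^3*n - 48*l^2*n^4 - 15*l^2*n^3 + 16*l^2*n^2 - 3*l^2*n - 36*l*n^4 - 24*l*n^3 - 24*l*n^2 - 36*n^3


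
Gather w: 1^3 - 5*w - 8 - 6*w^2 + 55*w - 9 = -6*w^2 + 50*w - 16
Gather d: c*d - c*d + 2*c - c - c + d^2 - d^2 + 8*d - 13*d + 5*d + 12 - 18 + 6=0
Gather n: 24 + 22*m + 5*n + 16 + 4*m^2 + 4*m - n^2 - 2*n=4*m^2 + 26*m - n^2 + 3*n + 40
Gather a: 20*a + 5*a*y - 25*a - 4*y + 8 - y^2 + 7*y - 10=a*(5*y - 5) - y^2 + 3*y - 2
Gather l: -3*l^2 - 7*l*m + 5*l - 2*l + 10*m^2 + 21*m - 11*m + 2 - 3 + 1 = -3*l^2 + l*(3 - 7*m) + 10*m^2 + 10*m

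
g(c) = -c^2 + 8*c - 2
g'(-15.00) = 38.00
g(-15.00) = -347.00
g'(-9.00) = 26.00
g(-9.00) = -155.00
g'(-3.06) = 14.12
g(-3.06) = -35.84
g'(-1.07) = 10.14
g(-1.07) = -11.70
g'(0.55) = 6.90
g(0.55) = 2.10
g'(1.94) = 4.12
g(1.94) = 9.76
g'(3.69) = 0.62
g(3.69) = 13.90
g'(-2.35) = 12.70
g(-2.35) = -26.32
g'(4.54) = -1.08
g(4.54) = 13.71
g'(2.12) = 3.76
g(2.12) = 10.47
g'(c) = 8 - 2*c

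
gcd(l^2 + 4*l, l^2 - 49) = 1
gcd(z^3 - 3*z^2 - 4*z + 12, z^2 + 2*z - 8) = z - 2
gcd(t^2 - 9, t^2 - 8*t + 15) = t - 3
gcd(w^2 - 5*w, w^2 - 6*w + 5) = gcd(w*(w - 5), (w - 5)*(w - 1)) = w - 5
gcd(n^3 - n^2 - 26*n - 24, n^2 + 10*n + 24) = n + 4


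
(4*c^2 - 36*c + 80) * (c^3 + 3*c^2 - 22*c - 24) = 4*c^5 - 24*c^4 - 116*c^3 + 936*c^2 - 896*c - 1920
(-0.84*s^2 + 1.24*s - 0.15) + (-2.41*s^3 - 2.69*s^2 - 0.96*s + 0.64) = -2.41*s^3 - 3.53*s^2 + 0.28*s + 0.49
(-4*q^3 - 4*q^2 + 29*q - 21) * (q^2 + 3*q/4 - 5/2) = -4*q^5 - 7*q^4 + 36*q^3 + 43*q^2/4 - 353*q/4 + 105/2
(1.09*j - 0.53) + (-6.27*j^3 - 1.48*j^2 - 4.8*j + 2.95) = -6.27*j^3 - 1.48*j^2 - 3.71*j + 2.42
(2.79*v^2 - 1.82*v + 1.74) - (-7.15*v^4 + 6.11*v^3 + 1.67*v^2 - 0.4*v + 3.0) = 7.15*v^4 - 6.11*v^3 + 1.12*v^2 - 1.42*v - 1.26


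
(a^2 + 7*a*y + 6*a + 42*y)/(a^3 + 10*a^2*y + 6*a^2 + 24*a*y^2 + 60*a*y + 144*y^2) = (a + 7*y)/(a^2 + 10*a*y + 24*y^2)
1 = 1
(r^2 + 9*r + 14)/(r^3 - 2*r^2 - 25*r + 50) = (r^2 + 9*r + 14)/(r^3 - 2*r^2 - 25*r + 50)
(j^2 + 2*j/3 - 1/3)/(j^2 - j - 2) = (j - 1/3)/(j - 2)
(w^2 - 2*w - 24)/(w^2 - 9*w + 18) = (w + 4)/(w - 3)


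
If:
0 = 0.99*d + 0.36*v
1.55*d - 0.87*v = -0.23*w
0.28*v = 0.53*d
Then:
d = 0.00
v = 0.00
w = 0.00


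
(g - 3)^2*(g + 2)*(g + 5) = g^4 + g^3 - 23*g^2 + 3*g + 90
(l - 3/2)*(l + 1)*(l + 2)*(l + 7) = l^4 + 17*l^3/2 + 8*l^2 - 41*l/2 - 21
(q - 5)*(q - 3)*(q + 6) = q^3 - 2*q^2 - 33*q + 90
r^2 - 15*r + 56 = (r - 8)*(r - 7)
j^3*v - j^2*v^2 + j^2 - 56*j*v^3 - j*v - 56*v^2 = (j - 8*v)*(j + 7*v)*(j*v + 1)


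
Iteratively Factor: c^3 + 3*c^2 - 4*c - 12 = (c + 3)*(c^2 - 4) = (c + 2)*(c + 3)*(c - 2)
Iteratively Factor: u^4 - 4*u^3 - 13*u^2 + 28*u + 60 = (u - 3)*(u^3 - u^2 - 16*u - 20) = (u - 5)*(u - 3)*(u^2 + 4*u + 4) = (u - 5)*(u - 3)*(u + 2)*(u + 2)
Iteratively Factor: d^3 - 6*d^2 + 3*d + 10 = (d - 5)*(d^2 - d - 2) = (d - 5)*(d + 1)*(d - 2)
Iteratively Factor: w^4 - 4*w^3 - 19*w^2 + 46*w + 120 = (w + 3)*(w^3 - 7*w^2 + 2*w + 40) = (w - 5)*(w + 3)*(w^2 - 2*w - 8) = (w - 5)*(w + 2)*(w + 3)*(w - 4)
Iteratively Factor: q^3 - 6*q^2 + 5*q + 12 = (q - 4)*(q^2 - 2*q - 3) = (q - 4)*(q + 1)*(q - 3)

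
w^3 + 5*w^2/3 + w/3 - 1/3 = (w - 1/3)*(w + 1)^2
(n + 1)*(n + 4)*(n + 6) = n^3 + 11*n^2 + 34*n + 24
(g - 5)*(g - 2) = g^2 - 7*g + 10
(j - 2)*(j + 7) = j^2 + 5*j - 14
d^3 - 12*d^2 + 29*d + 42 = (d - 7)*(d - 6)*(d + 1)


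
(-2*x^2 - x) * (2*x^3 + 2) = -4*x^5 - 2*x^4 - 4*x^2 - 2*x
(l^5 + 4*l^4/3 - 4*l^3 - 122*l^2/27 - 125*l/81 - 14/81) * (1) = l^5 + 4*l^4/3 - 4*l^3 - 122*l^2/27 - 125*l/81 - 14/81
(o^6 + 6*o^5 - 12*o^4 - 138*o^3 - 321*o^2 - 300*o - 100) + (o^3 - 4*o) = o^6 + 6*o^5 - 12*o^4 - 137*o^3 - 321*o^2 - 304*o - 100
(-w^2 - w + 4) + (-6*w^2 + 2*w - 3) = -7*w^2 + w + 1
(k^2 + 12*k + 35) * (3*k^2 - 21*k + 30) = 3*k^4 + 15*k^3 - 117*k^2 - 375*k + 1050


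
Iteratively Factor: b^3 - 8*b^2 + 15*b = (b)*(b^2 - 8*b + 15) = b*(b - 5)*(b - 3)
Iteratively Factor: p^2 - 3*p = (p - 3)*(p)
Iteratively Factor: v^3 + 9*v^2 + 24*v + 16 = (v + 1)*(v^2 + 8*v + 16) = (v + 1)*(v + 4)*(v + 4)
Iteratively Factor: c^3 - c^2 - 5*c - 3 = (c + 1)*(c^2 - 2*c - 3) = (c + 1)^2*(c - 3)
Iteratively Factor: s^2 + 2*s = (s)*(s + 2)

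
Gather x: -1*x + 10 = 10 - x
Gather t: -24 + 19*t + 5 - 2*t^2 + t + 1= -2*t^2 + 20*t - 18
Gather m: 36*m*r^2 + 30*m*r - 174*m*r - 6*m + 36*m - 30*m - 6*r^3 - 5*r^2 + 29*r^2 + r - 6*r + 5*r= m*(36*r^2 - 144*r) - 6*r^3 + 24*r^2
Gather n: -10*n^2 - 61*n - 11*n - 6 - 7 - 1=-10*n^2 - 72*n - 14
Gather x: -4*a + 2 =2 - 4*a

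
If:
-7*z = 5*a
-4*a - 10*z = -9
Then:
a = -63/22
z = 45/22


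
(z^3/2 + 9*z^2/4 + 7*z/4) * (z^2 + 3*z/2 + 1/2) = z^5/2 + 3*z^4 + 43*z^3/8 + 15*z^2/4 + 7*z/8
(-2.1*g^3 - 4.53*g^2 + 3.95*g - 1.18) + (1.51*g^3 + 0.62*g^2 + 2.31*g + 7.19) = -0.59*g^3 - 3.91*g^2 + 6.26*g + 6.01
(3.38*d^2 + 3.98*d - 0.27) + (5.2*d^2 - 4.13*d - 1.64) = 8.58*d^2 - 0.15*d - 1.91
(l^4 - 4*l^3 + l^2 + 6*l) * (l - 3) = l^5 - 7*l^4 + 13*l^3 + 3*l^2 - 18*l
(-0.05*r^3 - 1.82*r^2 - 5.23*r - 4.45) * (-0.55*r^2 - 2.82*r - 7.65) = 0.0275*r^5 + 1.142*r^4 + 8.3914*r^3 + 31.1191*r^2 + 52.5585*r + 34.0425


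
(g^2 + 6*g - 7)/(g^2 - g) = (g + 7)/g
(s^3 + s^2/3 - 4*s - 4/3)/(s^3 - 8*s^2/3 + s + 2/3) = (s + 2)/(s - 1)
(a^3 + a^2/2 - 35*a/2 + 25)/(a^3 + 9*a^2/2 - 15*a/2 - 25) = (a - 2)/(a + 2)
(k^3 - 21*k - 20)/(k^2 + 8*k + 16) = (k^2 - 4*k - 5)/(k + 4)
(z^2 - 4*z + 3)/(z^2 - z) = (z - 3)/z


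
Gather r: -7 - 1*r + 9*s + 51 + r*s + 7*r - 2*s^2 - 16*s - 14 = r*(s + 6) - 2*s^2 - 7*s + 30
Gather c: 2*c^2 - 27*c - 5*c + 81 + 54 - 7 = 2*c^2 - 32*c + 128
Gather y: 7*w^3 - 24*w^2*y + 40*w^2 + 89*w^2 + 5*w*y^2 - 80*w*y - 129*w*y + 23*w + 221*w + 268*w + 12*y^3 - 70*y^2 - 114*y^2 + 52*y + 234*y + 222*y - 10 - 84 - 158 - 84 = 7*w^3 + 129*w^2 + 512*w + 12*y^3 + y^2*(5*w - 184) + y*(-24*w^2 - 209*w + 508) - 336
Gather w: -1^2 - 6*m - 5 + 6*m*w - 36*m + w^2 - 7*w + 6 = -42*m + w^2 + w*(6*m - 7)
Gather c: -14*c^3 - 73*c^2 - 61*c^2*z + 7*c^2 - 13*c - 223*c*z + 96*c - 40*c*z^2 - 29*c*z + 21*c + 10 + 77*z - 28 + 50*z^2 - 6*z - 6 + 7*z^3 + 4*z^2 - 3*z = -14*c^3 + c^2*(-61*z - 66) + c*(-40*z^2 - 252*z + 104) + 7*z^3 + 54*z^2 + 68*z - 24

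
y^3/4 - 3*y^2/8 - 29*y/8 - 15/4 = (y/4 + 1/2)*(y - 5)*(y + 3/2)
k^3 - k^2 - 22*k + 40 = (k - 4)*(k - 2)*(k + 5)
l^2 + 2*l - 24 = (l - 4)*(l + 6)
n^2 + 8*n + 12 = (n + 2)*(n + 6)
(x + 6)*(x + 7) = x^2 + 13*x + 42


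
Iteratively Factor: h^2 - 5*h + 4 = (h - 4)*(h - 1)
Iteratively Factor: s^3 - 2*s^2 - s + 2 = (s - 2)*(s^2 - 1) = (s - 2)*(s + 1)*(s - 1)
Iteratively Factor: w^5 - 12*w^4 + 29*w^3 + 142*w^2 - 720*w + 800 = (w - 5)*(w^4 - 7*w^3 - 6*w^2 + 112*w - 160) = (w - 5)^2*(w^3 - 2*w^2 - 16*w + 32) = (w - 5)^2*(w - 2)*(w^2 - 16) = (w - 5)^2*(w - 4)*(w - 2)*(w + 4)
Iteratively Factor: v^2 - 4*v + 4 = (v - 2)*(v - 2)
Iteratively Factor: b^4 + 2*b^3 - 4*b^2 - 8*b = (b)*(b^3 + 2*b^2 - 4*b - 8) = b*(b + 2)*(b^2 - 4) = b*(b - 2)*(b + 2)*(b + 2)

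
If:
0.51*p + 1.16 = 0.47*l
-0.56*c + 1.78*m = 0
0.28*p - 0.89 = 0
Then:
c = 3.17857142857143*m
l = 5.92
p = 3.18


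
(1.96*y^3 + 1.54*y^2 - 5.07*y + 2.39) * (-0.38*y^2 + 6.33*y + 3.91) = -0.7448*y^5 + 11.8216*y^4 + 19.3384*y^3 - 26.9799*y^2 - 4.695*y + 9.3449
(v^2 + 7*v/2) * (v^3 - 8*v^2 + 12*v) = v^5 - 9*v^4/2 - 16*v^3 + 42*v^2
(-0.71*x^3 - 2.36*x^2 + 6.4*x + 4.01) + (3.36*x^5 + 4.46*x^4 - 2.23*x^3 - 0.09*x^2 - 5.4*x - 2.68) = 3.36*x^5 + 4.46*x^4 - 2.94*x^3 - 2.45*x^2 + 1.0*x + 1.33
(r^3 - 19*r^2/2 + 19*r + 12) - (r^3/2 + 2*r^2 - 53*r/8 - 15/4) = r^3/2 - 23*r^2/2 + 205*r/8 + 63/4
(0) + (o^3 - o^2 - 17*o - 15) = o^3 - o^2 - 17*o - 15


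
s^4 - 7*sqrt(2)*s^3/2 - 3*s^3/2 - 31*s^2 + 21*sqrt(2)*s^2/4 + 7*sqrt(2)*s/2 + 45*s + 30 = (s - 2)*(s + 1/2)*(s - 6*sqrt(2))*(s + 5*sqrt(2)/2)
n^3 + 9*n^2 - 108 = (n - 3)*(n + 6)^2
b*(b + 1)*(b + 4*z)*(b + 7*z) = b^4 + 11*b^3*z + b^3 + 28*b^2*z^2 + 11*b^2*z + 28*b*z^2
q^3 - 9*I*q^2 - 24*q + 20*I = (q - 5*I)*(q - 2*I)^2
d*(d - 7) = d^2 - 7*d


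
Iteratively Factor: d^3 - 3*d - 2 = (d + 1)*(d^2 - d - 2) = (d - 2)*(d + 1)*(d + 1)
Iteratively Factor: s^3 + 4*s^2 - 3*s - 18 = (s + 3)*(s^2 + s - 6) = (s + 3)^2*(s - 2)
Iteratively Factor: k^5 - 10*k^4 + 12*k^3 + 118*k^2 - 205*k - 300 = (k + 3)*(k^4 - 13*k^3 + 51*k^2 - 35*k - 100) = (k - 5)*(k + 3)*(k^3 - 8*k^2 + 11*k + 20) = (k - 5)*(k + 1)*(k + 3)*(k^2 - 9*k + 20) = (k - 5)^2*(k + 1)*(k + 3)*(k - 4)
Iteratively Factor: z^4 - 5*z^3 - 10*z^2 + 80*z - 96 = (z - 2)*(z^3 - 3*z^2 - 16*z + 48) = (z - 3)*(z - 2)*(z^2 - 16) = (z - 3)*(z - 2)*(z + 4)*(z - 4)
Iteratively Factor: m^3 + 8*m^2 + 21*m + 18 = (m + 3)*(m^2 + 5*m + 6) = (m + 2)*(m + 3)*(m + 3)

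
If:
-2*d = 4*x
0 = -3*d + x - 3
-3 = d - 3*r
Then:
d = -6/7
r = 5/7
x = 3/7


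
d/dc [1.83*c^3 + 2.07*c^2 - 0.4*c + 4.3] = 5.49*c^2 + 4.14*c - 0.4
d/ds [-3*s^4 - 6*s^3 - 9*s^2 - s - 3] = -12*s^3 - 18*s^2 - 18*s - 1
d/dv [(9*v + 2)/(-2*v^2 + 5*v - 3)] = (18*v^2 + 8*v - 37)/(4*v^4 - 20*v^3 + 37*v^2 - 30*v + 9)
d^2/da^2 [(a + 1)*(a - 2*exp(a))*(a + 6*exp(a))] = 4*a^2*exp(a) - 48*a*exp(2*a) + 20*a*exp(a) + 6*a - 96*exp(2*a) + 16*exp(a) + 2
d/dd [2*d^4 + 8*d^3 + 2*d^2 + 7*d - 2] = 8*d^3 + 24*d^2 + 4*d + 7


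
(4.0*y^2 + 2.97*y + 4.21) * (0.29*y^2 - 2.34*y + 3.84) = 1.16*y^4 - 8.4987*y^3 + 9.6311*y^2 + 1.5534*y + 16.1664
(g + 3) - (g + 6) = -3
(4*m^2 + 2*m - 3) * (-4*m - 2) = -16*m^3 - 16*m^2 + 8*m + 6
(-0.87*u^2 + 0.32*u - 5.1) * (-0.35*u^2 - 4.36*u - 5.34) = 0.3045*u^4 + 3.6812*u^3 + 5.0356*u^2 + 20.5272*u + 27.234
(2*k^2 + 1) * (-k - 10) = -2*k^3 - 20*k^2 - k - 10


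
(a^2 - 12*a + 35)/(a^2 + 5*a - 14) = (a^2 - 12*a + 35)/(a^2 + 5*a - 14)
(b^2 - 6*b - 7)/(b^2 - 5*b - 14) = (b + 1)/(b + 2)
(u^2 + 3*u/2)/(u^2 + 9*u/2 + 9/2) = u/(u + 3)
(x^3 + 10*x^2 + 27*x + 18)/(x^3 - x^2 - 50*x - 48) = (x + 3)/(x - 8)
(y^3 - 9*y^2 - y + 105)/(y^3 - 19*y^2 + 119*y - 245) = (y + 3)/(y - 7)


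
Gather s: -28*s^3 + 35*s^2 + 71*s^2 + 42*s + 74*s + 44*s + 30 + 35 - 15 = -28*s^3 + 106*s^2 + 160*s + 50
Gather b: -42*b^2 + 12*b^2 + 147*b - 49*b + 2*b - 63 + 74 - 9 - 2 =-30*b^2 + 100*b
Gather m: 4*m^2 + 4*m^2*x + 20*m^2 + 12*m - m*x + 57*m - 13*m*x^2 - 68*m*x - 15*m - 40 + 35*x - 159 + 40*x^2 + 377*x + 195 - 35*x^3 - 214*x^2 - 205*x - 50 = m^2*(4*x + 24) + m*(-13*x^2 - 69*x + 54) - 35*x^3 - 174*x^2 + 207*x - 54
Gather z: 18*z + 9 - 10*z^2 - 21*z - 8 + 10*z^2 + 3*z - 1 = 0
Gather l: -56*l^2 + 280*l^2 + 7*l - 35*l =224*l^2 - 28*l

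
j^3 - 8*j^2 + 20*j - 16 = (j - 4)*(j - 2)^2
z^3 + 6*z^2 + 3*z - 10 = (z - 1)*(z + 2)*(z + 5)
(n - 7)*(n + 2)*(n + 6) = n^3 + n^2 - 44*n - 84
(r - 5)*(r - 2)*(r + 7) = r^3 - 39*r + 70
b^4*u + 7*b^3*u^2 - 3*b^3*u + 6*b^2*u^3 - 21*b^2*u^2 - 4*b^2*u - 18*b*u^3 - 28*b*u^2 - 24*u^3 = (b - 4)*(b + u)*(b + 6*u)*(b*u + u)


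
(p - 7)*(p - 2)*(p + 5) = p^3 - 4*p^2 - 31*p + 70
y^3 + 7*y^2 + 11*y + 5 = (y + 1)^2*(y + 5)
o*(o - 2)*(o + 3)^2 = o^4 + 4*o^3 - 3*o^2 - 18*o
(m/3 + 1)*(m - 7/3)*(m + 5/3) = m^3/3 + 7*m^2/9 - 53*m/27 - 35/9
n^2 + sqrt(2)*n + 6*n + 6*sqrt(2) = (n + 6)*(n + sqrt(2))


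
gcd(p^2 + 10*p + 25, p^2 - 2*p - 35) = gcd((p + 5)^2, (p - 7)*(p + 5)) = p + 5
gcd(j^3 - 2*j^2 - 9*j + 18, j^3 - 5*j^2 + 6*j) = j^2 - 5*j + 6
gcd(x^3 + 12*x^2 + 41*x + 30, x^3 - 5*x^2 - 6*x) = x + 1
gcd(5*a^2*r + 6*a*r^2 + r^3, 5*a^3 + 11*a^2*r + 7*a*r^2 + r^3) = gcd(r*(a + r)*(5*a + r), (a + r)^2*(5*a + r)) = 5*a^2 + 6*a*r + r^2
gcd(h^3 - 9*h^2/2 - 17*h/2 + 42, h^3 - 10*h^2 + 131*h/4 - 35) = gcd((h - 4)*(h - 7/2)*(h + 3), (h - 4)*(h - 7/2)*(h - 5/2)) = h^2 - 15*h/2 + 14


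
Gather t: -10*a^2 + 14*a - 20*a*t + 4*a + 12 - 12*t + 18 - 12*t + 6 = -10*a^2 + 18*a + t*(-20*a - 24) + 36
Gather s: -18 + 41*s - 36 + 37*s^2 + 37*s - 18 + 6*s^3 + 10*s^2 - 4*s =6*s^3 + 47*s^2 + 74*s - 72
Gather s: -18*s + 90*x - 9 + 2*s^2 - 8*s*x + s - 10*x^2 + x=2*s^2 + s*(-8*x - 17) - 10*x^2 + 91*x - 9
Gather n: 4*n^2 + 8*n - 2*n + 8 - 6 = 4*n^2 + 6*n + 2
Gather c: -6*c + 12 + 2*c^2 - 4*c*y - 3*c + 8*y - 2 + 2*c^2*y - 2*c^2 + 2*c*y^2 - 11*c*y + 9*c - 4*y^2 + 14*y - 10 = 2*c^2*y + c*(2*y^2 - 15*y) - 4*y^2 + 22*y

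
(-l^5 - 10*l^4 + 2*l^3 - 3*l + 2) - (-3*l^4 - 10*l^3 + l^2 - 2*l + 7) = -l^5 - 7*l^4 + 12*l^3 - l^2 - l - 5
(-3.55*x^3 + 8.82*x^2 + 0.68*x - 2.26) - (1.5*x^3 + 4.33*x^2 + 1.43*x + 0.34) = -5.05*x^3 + 4.49*x^2 - 0.75*x - 2.6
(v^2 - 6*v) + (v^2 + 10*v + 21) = 2*v^2 + 4*v + 21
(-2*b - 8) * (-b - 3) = 2*b^2 + 14*b + 24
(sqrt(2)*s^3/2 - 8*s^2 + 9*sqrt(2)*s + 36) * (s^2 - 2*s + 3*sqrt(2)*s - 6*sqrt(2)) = sqrt(2)*s^5/2 - 5*s^4 - sqrt(2)*s^4 - 15*sqrt(2)*s^3 + 10*s^3 + 30*sqrt(2)*s^2 + 90*s^2 - 180*s + 108*sqrt(2)*s - 216*sqrt(2)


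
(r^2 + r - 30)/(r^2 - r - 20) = (r + 6)/(r + 4)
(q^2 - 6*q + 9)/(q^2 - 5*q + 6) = (q - 3)/(q - 2)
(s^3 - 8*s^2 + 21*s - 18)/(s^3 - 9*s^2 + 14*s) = (s^2 - 6*s + 9)/(s*(s - 7))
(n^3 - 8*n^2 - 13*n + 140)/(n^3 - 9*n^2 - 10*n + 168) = (n - 5)/(n - 6)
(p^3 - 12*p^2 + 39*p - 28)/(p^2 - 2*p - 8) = (p^2 - 8*p + 7)/(p + 2)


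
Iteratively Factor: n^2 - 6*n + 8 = (n - 4)*(n - 2)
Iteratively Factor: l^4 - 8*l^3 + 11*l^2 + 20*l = (l - 4)*(l^3 - 4*l^2 - 5*l) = (l - 4)*(l + 1)*(l^2 - 5*l) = (l - 5)*(l - 4)*(l + 1)*(l)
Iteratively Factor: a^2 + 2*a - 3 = (a - 1)*(a + 3)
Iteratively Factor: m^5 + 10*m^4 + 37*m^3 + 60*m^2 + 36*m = (m)*(m^4 + 10*m^3 + 37*m^2 + 60*m + 36) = m*(m + 3)*(m^3 + 7*m^2 + 16*m + 12) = m*(m + 3)^2*(m^2 + 4*m + 4) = m*(m + 2)*(m + 3)^2*(m + 2)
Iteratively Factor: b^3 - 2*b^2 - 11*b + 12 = (b - 4)*(b^2 + 2*b - 3) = (b - 4)*(b - 1)*(b + 3)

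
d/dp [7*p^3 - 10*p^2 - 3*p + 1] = 21*p^2 - 20*p - 3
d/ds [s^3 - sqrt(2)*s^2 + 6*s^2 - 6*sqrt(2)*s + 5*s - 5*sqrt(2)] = 3*s^2 - 2*sqrt(2)*s + 12*s - 6*sqrt(2) + 5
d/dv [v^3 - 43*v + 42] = 3*v^2 - 43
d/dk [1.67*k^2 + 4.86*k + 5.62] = 3.34*k + 4.86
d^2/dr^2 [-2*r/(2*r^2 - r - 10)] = 4*(r*(4*r - 1)^2 + (6*r - 1)*(-2*r^2 + r + 10))/(-2*r^2 + r + 10)^3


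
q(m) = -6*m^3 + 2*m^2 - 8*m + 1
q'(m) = -18*m^2 + 4*m - 8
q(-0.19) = 2.63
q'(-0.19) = -9.41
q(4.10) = -411.71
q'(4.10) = -294.18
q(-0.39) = 4.78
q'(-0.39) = -12.30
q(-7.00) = 2213.00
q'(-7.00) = -918.00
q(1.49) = -26.33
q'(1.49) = -42.00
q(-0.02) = 1.16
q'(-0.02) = -8.09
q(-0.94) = 15.27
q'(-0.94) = -27.66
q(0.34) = -1.72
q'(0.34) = -8.72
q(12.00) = -10175.00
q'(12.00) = -2552.00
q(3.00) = -167.00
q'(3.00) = -158.00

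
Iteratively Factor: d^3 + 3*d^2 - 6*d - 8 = (d - 2)*(d^2 + 5*d + 4) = (d - 2)*(d + 4)*(d + 1)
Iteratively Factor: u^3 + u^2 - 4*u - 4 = (u + 2)*(u^2 - u - 2) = (u - 2)*(u + 2)*(u + 1)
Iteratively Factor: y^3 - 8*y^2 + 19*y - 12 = (y - 4)*(y^2 - 4*y + 3) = (y - 4)*(y - 1)*(y - 3)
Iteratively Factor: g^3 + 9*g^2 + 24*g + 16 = (g + 4)*(g^2 + 5*g + 4) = (g + 1)*(g + 4)*(g + 4)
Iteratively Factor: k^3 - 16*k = (k)*(k^2 - 16) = k*(k + 4)*(k - 4)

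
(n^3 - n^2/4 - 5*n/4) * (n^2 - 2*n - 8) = n^5 - 9*n^4/4 - 35*n^3/4 + 9*n^2/2 + 10*n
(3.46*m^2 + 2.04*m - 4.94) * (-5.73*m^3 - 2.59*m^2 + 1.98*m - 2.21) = -19.8258*m^5 - 20.6506*m^4 + 29.8734*m^3 + 9.1872*m^2 - 14.2896*m + 10.9174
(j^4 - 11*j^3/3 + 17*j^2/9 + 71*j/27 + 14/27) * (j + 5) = j^5 + 4*j^4/3 - 148*j^3/9 + 326*j^2/27 + 41*j/3 + 70/27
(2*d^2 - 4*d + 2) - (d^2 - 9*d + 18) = d^2 + 5*d - 16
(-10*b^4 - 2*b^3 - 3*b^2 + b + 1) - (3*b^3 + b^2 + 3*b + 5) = -10*b^4 - 5*b^3 - 4*b^2 - 2*b - 4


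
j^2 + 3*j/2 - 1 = (j - 1/2)*(j + 2)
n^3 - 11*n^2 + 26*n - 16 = (n - 8)*(n - 2)*(n - 1)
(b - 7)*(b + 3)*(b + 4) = b^3 - 37*b - 84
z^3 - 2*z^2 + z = z*(z - 1)^2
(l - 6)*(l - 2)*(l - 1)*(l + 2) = l^4 - 7*l^3 + 2*l^2 + 28*l - 24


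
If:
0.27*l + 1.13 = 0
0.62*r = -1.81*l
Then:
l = -4.19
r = 12.22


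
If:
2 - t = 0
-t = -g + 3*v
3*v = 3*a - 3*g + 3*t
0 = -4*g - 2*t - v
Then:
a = -48/13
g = -10/13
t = 2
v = -12/13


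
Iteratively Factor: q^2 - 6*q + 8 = (q - 2)*(q - 4)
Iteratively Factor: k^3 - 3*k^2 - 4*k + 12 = (k + 2)*(k^2 - 5*k + 6) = (k - 2)*(k + 2)*(k - 3)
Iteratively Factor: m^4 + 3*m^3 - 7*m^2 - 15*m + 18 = (m + 3)*(m^3 - 7*m + 6) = (m - 2)*(m + 3)*(m^2 + 2*m - 3) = (m - 2)*(m - 1)*(m + 3)*(m + 3)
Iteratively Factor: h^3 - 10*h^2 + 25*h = (h - 5)*(h^2 - 5*h) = h*(h - 5)*(h - 5)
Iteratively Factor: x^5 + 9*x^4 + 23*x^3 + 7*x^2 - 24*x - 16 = (x - 1)*(x^4 + 10*x^3 + 33*x^2 + 40*x + 16) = (x - 1)*(x + 1)*(x^3 + 9*x^2 + 24*x + 16) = (x - 1)*(x + 1)*(x + 4)*(x^2 + 5*x + 4) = (x - 1)*(x + 1)*(x + 4)^2*(x + 1)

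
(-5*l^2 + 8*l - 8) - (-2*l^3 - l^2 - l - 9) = 2*l^3 - 4*l^2 + 9*l + 1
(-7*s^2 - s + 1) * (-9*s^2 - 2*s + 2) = 63*s^4 + 23*s^3 - 21*s^2 - 4*s + 2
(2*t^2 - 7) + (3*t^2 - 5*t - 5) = 5*t^2 - 5*t - 12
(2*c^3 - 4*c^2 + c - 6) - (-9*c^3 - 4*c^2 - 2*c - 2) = 11*c^3 + 3*c - 4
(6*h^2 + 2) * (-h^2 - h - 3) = -6*h^4 - 6*h^3 - 20*h^2 - 2*h - 6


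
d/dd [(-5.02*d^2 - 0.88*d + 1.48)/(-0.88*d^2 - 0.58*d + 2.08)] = (2.1372*d^2 - 18.2784*d - 0.972)/(0.7744*d^4 + 1.0208*d^3 - 3.3244*d^2 - 2.4128*d + 4.3264)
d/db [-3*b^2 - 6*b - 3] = -6*b - 6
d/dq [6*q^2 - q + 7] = 12*q - 1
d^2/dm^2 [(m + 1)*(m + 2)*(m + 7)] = 6*m + 20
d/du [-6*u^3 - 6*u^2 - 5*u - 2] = -18*u^2 - 12*u - 5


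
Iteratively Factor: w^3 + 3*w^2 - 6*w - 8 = (w - 2)*(w^2 + 5*w + 4) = (w - 2)*(w + 1)*(w + 4)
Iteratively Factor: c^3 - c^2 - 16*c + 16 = (c - 1)*(c^2 - 16) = (c - 1)*(c + 4)*(c - 4)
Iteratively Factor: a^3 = (a)*(a^2) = a^2*(a)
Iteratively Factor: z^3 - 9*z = (z + 3)*(z^2 - 3*z) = z*(z + 3)*(z - 3)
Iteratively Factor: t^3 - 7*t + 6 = (t + 3)*(t^2 - 3*t + 2) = (t - 1)*(t + 3)*(t - 2)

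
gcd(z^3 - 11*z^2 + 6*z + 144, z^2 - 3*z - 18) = z^2 - 3*z - 18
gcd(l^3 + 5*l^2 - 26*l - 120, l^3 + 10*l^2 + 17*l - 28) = l + 4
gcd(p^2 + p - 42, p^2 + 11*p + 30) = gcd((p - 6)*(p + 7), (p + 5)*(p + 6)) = 1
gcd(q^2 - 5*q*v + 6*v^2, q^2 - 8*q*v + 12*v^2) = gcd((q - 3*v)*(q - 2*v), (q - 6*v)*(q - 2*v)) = q - 2*v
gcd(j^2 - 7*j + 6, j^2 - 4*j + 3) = j - 1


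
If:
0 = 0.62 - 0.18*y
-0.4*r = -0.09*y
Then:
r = 0.78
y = 3.44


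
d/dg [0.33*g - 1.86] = 0.330000000000000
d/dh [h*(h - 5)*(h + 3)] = 3*h^2 - 4*h - 15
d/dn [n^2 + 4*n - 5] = 2*n + 4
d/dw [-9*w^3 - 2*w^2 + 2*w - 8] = -27*w^2 - 4*w + 2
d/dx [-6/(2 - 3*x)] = -18/(3*x - 2)^2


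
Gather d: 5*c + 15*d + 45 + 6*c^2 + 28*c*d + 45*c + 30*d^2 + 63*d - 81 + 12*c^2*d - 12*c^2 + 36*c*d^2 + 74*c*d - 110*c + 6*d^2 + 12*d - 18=-6*c^2 - 60*c + d^2*(36*c + 36) + d*(12*c^2 + 102*c + 90) - 54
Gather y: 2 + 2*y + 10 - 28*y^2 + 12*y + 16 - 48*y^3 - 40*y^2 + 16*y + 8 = -48*y^3 - 68*y^2 + 30*y + 36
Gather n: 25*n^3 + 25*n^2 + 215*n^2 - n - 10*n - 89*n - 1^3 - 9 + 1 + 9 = 25*n^3 + 240*n^2 - 100*n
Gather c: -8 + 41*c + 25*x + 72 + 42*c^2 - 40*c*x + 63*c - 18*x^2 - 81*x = 42*c^2 + c*(104 - 40*x) - 18*x^2 - 56*x + 64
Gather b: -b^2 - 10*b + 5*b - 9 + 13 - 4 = -b^2 - 5*b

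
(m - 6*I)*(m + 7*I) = m^2 + I*m + 42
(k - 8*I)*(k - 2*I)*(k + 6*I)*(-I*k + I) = -I*k^4 - 4*k^3 + I*k^3 + 4*k^2 - 44*I*k^2 - 96*k + 44*I*k + 96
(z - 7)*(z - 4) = z^2 - 11*z + 28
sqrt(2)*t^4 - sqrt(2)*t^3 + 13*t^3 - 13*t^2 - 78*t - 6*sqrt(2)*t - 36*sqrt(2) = (t - 3)*(t + 2)*(t + 6*sqrt(2))*(sqrt(2)*t + 1)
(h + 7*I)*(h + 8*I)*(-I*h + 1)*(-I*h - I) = -h^4 - h^3 - 16*I*h^3 + 71*h^2 - 16*I*h^2 + 71*h + 56*I*h + 56*I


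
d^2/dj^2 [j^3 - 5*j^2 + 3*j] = 6*j - 10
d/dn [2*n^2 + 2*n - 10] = 4*n + 2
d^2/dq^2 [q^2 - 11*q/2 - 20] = 2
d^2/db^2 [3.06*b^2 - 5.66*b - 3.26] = 6.12000000000000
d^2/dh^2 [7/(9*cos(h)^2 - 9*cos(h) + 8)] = 63*(36*sin(h)^4 + 5*sin(h)^2 + 167*cos(h)/4 - 27*cos(3*h)/4 - 43)/(9*sin(h)^2 + 9*cos(h) - 17)^3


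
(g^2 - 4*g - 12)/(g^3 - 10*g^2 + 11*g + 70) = (g - 6)/(g^2 - 12*g + 35)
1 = 1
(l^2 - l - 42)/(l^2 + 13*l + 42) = (l - 7)/(l + 7)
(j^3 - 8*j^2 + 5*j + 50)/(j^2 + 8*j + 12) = (j^2 - 10*j + 25)/(j + 6)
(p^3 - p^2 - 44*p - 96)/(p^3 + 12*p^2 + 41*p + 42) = (p^2 - 4*p - 32)/(p^2 + 9*p + 14)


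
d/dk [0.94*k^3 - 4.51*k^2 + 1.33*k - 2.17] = 2.82*k^2 - 9.02*k + 1.33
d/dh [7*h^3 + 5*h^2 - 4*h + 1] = 21*h^2 + 10*h - 4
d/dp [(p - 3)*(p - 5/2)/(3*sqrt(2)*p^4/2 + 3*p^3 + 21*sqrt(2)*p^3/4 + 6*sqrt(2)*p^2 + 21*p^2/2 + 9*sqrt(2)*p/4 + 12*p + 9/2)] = (-8*sqrt(2)*p^4 - 8*p^3 + 60*sqrt(2)*p^3 - 26*sqrt(2)*p^2 + 96*p^2 - 195*sqrt(2)*p - 90*p - 306 - 45*sqrt(2))/(3*(4*p^7 + 8*sqrt(2)*p^6 + 24*p^6 + 65*p^5 + 48*sqrt(2)*p^5 + 115*p^4 + 114*sqrt(2)*p^4 + 153*p^3 + 134*sqrt(2)*p^3 + 78*sqrt(2)*p^2 + 143*p^2 + 18*sqrt(2)*p + 78*p + 18))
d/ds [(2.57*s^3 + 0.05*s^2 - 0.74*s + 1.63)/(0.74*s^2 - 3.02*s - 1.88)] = (1.9018*s^4 - 15.5228*s^3 - 14.0982*s^2 - 2.6004*s + 6.3138)/(0.5476*s^4 - 4.4696*s^3 + 6.338*s^2 + 11.3552*s + 3.5344)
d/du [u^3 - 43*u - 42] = 3*u^2 - 43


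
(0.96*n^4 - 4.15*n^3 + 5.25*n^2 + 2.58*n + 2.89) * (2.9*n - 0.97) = 2.784*n^5 - 12.9662*n^4 + 19.2505*n^3 + 2.3895*n^2 + 5.8784*n - 2.8033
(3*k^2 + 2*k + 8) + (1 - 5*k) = 3*k^2 - 3*k + 9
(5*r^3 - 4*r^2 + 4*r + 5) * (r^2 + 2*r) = 5*r^5 + 6*r^4 - 4*r^3 + 13*r^2 + 10*r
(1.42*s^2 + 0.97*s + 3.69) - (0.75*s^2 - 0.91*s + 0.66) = 0.67*s^2 + 1.88*s + 3.03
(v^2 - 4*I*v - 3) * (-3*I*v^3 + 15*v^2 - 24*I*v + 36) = -3*I*v^5 + 3*v^4 - 75*I*v^3 - 105*v^2 - 72*I*v - 108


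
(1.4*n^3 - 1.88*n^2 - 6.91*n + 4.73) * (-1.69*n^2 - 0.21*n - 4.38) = -2.366*n^5 + 2.8832*n^4 + 5.9407*n^3 + 1.6918*n^2 + 29.2725*n - 20.7174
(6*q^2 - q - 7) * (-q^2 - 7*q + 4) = -6*q^4 - 41*q^3 + 38*q^2 + 45*q - 28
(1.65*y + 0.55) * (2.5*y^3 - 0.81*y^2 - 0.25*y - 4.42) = 4.125*y^4 + 0.0385*y^3 - 0.858*y^2 - 7.4305*y - 2.431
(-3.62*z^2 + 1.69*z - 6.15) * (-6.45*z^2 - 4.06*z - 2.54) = 23.349*z^4 + 3.7967*z^3 + 42.0009*z^2 + 20.6764*z + 15.621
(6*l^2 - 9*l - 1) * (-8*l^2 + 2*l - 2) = -48*l^4 + 84*l^3 - 22*l^2 + 16*l + 2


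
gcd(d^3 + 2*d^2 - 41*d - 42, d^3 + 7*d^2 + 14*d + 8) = d + 1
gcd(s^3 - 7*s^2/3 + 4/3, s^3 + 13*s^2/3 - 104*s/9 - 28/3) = s + 2/3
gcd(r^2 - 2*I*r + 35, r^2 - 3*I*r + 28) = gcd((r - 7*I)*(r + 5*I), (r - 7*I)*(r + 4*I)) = r - 7*I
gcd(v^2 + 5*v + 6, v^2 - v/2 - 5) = v + 2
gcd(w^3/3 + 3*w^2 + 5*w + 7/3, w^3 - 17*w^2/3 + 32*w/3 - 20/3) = 1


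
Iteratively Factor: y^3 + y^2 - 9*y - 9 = (y + 1)*(y^2 - 9) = (y + 1)*(y + 3)*(y - 3)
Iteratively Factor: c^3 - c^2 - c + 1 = (c - 1)*(c^2 - 1) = (c - 1)^2*(c + 1)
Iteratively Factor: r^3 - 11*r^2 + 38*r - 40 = (r - 5)*(r^2 - 6*r + 8) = (r - 5)*(r - 2)*(r - 4)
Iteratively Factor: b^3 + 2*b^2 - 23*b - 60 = (b + 4)*(b^2 - 2*b - 15) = (b + 3)*(b + 4)*(b - 5)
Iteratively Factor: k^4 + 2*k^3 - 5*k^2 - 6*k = (k + 3)*(k^3 - k^2 - 2*k) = (k - 2)*(k + 3)*(k^2 + k) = (k - 2)*(k + 1)*(k + 3)*(k)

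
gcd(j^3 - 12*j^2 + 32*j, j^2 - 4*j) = j^2 - 4*j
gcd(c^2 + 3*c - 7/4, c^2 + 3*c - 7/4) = c^2 + 3*c - 7/4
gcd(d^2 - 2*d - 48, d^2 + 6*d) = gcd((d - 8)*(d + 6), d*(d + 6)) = d + 6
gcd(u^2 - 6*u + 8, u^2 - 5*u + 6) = u - 2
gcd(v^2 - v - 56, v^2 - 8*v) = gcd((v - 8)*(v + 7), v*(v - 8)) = v - 8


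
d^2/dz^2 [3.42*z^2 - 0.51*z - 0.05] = 6.84000000000000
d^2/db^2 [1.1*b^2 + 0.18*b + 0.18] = 2.20000000000000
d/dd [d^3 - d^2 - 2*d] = 3*d^2 - 2*d - 2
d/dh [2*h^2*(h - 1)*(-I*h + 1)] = 2*h*(-4*I*h^2 + 3*h*(1 + I) - 2)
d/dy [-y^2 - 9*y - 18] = -2*y - 9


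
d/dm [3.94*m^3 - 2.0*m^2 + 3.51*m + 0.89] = 11.82*m^2 - 4.0*m + 3.51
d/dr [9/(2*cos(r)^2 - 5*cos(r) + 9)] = 9*(4*cos(r) - 5)*sin(r)/(-5*cos(r) + cos(2*r) + 10)^2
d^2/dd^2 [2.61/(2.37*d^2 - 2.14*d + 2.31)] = (-29.320218*d^2 + 26.474796*d + 2.61*(4.74*d - 2.14)*(9.48*d - 4.28) - 28.577934)/(2.37*d^2 - 2.14*d + 2.31)^3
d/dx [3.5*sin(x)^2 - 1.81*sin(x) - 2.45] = (7.0*sin(x) - 1.81)*cos(x)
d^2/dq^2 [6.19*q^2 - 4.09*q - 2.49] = 12.3800000000000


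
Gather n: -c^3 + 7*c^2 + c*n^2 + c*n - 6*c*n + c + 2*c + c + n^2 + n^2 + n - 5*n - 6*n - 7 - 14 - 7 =-c^3 + 7*c^2 + 4*c + n^2*(c + 2) + n*(-5*c - 10) - 28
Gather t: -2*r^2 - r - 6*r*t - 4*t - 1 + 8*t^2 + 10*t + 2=-2*r^2 - r + 8*t^2 + t*(6 - 6*r) + 1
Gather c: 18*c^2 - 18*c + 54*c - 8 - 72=18*c^2 + 36*c - 80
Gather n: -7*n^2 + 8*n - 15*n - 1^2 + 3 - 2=-7*n^2 - 7*n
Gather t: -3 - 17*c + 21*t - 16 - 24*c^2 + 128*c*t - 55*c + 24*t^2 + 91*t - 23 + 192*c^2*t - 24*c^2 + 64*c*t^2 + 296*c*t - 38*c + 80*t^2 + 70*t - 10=-48*c^2 - 110*c + t^2*(64*c + 104) + t*(192*c^2 + 424*c + 182) - 52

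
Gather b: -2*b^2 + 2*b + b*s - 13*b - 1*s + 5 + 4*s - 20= -2*b^2 + b*(s - 11) + 3*s - 15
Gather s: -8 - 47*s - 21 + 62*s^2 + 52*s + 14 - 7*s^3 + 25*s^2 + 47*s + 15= -7*s^3 + 87*s^2 + 52*s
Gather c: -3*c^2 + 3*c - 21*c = -3*c^2 - 18*c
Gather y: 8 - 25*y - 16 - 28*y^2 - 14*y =-28*y^2 - 39*y - 8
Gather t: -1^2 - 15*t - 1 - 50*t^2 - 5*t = -50*t^2 - 20*t - 2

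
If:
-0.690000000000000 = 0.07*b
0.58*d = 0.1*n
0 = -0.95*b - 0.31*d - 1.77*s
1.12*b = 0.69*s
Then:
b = -9.86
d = 121.56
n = 705.06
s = -16.00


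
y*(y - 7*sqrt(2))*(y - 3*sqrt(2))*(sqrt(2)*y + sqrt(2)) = sqrt(2)*y^4 - 20*y^3 + sqrt(2)*y^3 - 20*y^2 + 42*sqrt(2)*y^2 + 42*sqrt(2)*y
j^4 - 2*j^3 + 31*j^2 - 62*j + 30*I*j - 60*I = (j - 2)*(j - 6*I)*(j + I)*(j + 5*I)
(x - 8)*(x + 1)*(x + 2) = x^3 - 5*x^2 - 22*x - 16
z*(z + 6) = z^2 + 6*z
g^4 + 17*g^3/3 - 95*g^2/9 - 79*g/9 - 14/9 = (g - 2)*(g + 1/3)^2*(g + 7)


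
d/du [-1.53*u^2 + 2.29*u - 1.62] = 2.29 - 3.06*u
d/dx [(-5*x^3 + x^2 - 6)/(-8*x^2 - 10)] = x*(20*x^3 + 75*x - 58)/(2*(16*x^4 + 40*x^2 + 25))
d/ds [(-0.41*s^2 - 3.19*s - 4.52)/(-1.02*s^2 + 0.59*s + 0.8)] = (-3.4957*s^2 - 9.8768*s + 0.114799999999999)/(1.0404*s^4 - 1.2036*s^3 - 1.2839*s^2 + 0.944*s + 0.64)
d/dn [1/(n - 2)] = -1/(n - 2)^2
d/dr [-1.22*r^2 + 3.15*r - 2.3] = 3.15 - 2.44*r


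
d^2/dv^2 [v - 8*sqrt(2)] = 0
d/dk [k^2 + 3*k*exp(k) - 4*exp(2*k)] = 3*k*exp(k) + 2*k - 8*exp(2*k) + 3*exp(k)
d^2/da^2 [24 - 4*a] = 0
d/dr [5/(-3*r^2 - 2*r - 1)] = 10*(3*r + 1)/(3*r^2 + 2*r + 1)^2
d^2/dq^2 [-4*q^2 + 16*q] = -8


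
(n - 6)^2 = n^2 - 12*n + 36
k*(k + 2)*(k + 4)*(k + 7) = k^4 + 13*k^3 + 50*k^2 + 56*k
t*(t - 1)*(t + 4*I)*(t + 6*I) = t^4 - t^3 + 10*I*t^3 - 24*t^2 - 10*I*t^2 + 24*t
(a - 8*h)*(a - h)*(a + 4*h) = a^3 - 5*a^2*h - 28*a*h^2 + 32*h^3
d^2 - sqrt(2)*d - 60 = (d - 6*sqrt(2))*(d + 5*sqrt(2))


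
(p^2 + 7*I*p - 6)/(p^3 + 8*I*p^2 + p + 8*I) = (p + 6*I)/(p^2 + 7*I*p + 8)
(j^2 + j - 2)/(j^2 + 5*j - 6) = (j + 2)/(j + 6)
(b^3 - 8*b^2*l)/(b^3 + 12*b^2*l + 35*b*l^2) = b*(b - 8*l)/(b^2 + 12*b*l + 35*l^2)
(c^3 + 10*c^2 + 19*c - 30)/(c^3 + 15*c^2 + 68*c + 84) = (c^2 + 4*c - 5)/(c^2 + 9*c + 14)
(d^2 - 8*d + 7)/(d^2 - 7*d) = (d - 1)/d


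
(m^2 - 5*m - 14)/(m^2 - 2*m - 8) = (m - 7)/(m - 4)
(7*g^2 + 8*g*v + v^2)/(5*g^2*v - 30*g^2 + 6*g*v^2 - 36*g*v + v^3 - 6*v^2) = (7*g + v)/(5*g*v - 30*g + v^2 - 6*v)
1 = 1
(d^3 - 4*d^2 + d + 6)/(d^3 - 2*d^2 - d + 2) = (d - 3)/(d - 1)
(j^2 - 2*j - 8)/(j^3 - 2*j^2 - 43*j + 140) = (j + 2)/(j^2 + 2*j - 35)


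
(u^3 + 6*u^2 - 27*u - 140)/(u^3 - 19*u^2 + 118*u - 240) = (u^2 + 11*u + 28)/(u^2 - 14*u + 48)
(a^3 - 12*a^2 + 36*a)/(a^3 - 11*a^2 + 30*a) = (a - 6)/(a - 5)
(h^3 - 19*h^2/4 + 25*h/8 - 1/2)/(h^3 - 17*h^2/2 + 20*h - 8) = (h - 1/4)/(h - 4)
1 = 1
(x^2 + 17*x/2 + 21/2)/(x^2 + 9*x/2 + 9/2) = (x + 7)/(x + 3)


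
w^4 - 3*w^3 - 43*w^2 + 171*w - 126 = (w - 6)*(w - 3)*(w - 1)*(w + 7)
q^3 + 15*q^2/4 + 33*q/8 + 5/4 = (q + 1/2)*(q + 5/4)*(q + 2)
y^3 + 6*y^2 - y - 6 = (y - 1)*(y + 1)*(y + 6)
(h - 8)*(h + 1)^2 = h^3 - 6*h^2 - 15*h - 8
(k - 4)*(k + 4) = k^2 - 16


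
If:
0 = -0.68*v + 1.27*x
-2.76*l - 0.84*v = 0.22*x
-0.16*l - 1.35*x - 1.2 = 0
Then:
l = 0.62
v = -1.80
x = -0.96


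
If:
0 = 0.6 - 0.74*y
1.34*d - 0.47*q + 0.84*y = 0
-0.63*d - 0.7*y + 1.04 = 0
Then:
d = 0.75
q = 3.59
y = 0.81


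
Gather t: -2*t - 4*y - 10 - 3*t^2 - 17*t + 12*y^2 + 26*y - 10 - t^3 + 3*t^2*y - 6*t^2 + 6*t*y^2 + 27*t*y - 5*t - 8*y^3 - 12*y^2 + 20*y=-t^3 + t^2*(3*y - 9) + t*(6*y^2 + 27*y - 24) - 8*y^3 + 42*y - 20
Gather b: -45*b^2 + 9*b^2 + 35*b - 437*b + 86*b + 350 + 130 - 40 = -36*b^2 - 316*b + 440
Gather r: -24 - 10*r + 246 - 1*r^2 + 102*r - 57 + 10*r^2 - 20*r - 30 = 9*r^2 + 72*r + 135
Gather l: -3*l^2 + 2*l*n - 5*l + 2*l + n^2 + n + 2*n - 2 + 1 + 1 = -3*l^2 + l*(2*n - 3) + n^2 + 3*n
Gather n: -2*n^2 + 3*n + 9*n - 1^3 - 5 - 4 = -2*n^2 + 12*n - 10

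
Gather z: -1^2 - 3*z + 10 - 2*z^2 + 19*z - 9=-2*z^2 + 16*z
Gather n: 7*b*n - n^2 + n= -n^2 + n*(7*b + 1)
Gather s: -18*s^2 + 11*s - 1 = -18*s^2 + 11*s - 1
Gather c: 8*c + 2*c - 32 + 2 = 10*c - 30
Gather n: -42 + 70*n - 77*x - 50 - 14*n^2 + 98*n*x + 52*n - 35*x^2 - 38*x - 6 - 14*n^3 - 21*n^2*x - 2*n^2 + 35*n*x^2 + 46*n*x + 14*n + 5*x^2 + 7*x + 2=-14*n^3 + n^2*(-21*x - 16) + n*(35*x^2 + 144*x + 136) - 30*x^2 - 108*x - 96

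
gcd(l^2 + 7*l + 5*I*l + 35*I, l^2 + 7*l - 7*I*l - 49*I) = l + 7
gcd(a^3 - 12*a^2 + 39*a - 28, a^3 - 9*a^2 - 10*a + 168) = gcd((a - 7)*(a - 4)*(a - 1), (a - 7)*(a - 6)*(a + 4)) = a - 7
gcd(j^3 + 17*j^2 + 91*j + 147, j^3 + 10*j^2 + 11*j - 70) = j + 7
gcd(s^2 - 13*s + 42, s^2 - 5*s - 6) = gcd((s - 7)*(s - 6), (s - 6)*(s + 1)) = s - 6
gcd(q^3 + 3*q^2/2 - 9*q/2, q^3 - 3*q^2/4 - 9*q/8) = q^2 - 3*q/2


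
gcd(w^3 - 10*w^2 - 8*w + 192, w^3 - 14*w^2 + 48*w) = w^2 - 14*w + 48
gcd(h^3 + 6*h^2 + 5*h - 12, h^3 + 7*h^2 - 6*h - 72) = h + 4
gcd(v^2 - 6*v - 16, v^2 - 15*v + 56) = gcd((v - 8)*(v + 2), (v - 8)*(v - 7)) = v - 8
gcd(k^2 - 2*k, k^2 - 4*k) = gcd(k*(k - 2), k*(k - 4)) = k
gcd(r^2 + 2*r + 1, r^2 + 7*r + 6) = r + 1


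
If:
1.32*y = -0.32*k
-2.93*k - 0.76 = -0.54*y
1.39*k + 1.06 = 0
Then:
No Solution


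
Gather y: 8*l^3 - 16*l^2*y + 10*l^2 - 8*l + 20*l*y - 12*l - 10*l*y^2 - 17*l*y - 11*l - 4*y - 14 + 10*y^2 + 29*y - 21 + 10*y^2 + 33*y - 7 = 8*l^3 + 10*l^2 - 31*l + y^2*(20 - 10*l) + y*(-16*l^2 + 3*l + 58) - 42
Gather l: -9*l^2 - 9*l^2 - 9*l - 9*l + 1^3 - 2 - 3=-18*l^2 - 18*l - 4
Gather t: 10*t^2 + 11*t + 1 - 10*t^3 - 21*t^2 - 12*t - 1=-10*t^3 - 11*t^2 - t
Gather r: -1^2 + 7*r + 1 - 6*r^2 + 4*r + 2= -6*r^2 + 11*r + 2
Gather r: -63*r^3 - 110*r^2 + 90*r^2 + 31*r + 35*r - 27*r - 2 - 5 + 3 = -63*r^3 - 20*r^2 + 39*r - 4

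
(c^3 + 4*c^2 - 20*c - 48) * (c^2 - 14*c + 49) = c^5 - 10*c^4 - 27*c^3 + 428*c^2 - 308*c - 2352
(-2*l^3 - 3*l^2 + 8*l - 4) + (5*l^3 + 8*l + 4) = 3*l^3 - 3*l^2 + 16*l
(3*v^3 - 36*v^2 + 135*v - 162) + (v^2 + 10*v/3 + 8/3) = 3*v^3 - 35*v^2 + 415*v/3 - 478/3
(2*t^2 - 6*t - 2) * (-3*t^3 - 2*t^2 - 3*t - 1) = -6*t^5 + 14*t^4 + 12*t^3 + 20*t^2 + 12*t + 2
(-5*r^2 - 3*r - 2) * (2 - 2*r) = 10*r^3 - 4*r^2 - 2*r - 4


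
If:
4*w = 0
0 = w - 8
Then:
No Solution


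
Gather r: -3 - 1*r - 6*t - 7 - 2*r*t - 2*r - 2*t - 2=r*(-2*t - 3) - 8*t - 12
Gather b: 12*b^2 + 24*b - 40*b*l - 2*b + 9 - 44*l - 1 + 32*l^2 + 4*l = 12*b^2 + b*(22 - 40*l) + 32*l^2 - 40*l + 8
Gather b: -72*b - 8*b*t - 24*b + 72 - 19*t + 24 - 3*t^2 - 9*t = b*(-8*t - 96) - 3*t^2 - 28*t + 96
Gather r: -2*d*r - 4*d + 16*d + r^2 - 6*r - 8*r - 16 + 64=12*d + r^2 + r*(-2*d - 14) + 48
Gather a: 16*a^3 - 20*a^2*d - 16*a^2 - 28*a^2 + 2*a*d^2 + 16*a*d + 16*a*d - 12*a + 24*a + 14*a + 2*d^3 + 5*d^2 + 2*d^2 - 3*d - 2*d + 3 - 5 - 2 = 16*a^3 + a^2*(-20*d - 44) + a*(2*d^2 + 32*d + 26) + 2*d^3 + 7*d^2 - 5*d - 4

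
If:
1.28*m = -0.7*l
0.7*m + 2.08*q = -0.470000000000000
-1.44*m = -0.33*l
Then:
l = 0.00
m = 0.00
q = -0.23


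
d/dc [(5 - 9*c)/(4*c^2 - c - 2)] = (-36*c^2 + 9*c + (8*c - 1)*(9*c - 5) + 18)/(-4*c^2 + c + 2)^2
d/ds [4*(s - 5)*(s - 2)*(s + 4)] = 12*s^2 - 24*s - 72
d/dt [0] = 0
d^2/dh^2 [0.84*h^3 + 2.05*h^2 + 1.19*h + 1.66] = 5.04*h + 4.1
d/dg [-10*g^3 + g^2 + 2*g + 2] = -30*g^2 + 2*g + 2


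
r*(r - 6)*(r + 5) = r^3 - r^2 - 30*r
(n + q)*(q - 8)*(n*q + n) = n^2*q^2 - 7*n^2*q - 8*n^2 + n*q^3 - 7*n*q^2 - 8*n*q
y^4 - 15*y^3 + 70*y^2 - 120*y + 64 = (y - 8)*(y - 4)*(y - 2)*(y - 1)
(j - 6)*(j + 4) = j^2 - 2*j - 24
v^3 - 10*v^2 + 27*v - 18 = (v - 6)*(v - 3)*(v - 1)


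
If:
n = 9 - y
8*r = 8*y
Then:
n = 9 - y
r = y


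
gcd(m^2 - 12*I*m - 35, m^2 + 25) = m - 5*I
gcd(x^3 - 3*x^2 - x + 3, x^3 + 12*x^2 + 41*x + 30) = x + 1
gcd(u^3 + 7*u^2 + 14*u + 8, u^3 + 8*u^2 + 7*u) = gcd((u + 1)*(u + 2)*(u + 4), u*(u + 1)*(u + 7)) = u + 1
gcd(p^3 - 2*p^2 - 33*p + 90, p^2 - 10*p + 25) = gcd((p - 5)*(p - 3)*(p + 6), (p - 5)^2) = p - 5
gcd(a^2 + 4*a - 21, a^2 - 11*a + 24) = a - 3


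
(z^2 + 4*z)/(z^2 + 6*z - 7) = z*(z + 4)/(z^2 + 6*z - 7)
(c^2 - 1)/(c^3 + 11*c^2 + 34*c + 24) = (c - 1)/(c^2 + 10*c + 24)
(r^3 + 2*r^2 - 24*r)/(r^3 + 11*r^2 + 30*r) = (r - 4)/(r + 5)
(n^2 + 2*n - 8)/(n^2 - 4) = (n + 4)/(n + 2)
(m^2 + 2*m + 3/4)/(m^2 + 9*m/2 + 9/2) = (m + 1/2)/(m + 3)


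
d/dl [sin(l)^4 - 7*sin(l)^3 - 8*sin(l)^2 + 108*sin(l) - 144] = (4*sin(l)^3 - 21*sin(l)^2 - 16*sin(l) + 108)*cos(l)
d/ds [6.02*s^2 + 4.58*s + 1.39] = 12.04*s + 4.58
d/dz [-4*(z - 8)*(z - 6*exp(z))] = 24*z*exp(z) - 8*z - 168*exp(z) + 32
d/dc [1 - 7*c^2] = -14*c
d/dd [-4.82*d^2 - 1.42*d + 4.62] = -9.64*d - 1.42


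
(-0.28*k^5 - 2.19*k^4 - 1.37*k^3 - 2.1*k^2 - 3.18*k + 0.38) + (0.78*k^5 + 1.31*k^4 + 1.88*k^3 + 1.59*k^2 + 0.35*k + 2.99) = 0.5*k^5 - 0.88*k^4 + 0.51*k^3 - 0.51*k^2 - 2.83*k + 3.37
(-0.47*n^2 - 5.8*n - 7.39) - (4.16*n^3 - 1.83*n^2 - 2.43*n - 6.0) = -4.16*n^3 + 1.36*n^2 - 3.37*n - 1.39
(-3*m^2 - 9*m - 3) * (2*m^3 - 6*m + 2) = -6*m^5 - 18*m^4 + 12*m^3 + 48*m^2 - 6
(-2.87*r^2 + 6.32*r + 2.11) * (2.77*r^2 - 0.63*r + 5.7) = -7.9499*r^4 + 19.3145*r^3 - 14.4959*r^2 + 34.6947*r + 12.027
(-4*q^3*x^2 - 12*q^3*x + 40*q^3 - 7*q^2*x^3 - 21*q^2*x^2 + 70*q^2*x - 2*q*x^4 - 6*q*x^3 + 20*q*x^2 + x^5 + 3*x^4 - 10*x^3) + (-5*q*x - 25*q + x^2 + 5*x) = -4*q^3*x^2 - 12*q^3*x + 40*q^3 - 7*q^2*x^3 - 21*q^2*x^2 + 70*q^2*x - 2*q*x^4 - 6*q*x^3 + 20*q*x^2 - 5*q*x - 25*q + x^5 + 3*x^4 - 10*x^3 + x^2 + 5*x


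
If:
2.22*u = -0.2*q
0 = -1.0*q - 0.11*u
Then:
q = 0.00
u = 0.00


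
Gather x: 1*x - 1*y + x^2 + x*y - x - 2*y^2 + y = x^2 + x*y - 2*y^2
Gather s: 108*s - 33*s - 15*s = 60*s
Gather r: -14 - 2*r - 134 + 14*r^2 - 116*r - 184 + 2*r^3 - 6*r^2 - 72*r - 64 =2*r^3 + 8*r^2 - 190*r - 396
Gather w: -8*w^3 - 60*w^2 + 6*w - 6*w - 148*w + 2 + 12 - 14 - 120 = -8*w^3 - 60*w^2 - 148*w - 120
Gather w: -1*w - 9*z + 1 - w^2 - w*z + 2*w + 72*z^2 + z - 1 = -w^2 + w*(1 - z) + 72*z^2 - 8*z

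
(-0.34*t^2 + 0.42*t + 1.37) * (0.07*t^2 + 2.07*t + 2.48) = -0.0238*t^4 - 0.6744*t^3 + 0.1221*t^2 + 3.8775*t + 3.3976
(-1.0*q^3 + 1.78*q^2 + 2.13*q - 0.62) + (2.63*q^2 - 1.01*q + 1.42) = -1.0*q^3 + 4.41*q^2 + 1.12*q + 0.8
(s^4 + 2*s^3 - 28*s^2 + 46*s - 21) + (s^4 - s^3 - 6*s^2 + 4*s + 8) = 2*s^4 + s^3 - 34*s^2 + 50*s - 13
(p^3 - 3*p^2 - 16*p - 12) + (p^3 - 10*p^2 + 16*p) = 2*p^3 - 13*p^2 - 12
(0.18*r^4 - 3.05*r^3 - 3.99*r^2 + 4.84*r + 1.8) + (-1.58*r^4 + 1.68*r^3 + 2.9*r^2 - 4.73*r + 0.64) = -1.4*r^4 - 1.37*r^3 - 1.09*r^2 + 0.109999999999999*r + 2.44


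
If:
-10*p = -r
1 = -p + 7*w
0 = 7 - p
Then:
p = 7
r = 70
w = 8/7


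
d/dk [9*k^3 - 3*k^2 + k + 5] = 27*k^2 - 6*k + 1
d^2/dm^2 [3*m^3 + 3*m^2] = 18*m + 6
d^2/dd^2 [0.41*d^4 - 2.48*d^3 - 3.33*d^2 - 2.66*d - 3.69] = 4.92*d^2 - 14.88*d - 6.66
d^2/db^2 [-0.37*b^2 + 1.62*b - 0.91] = -0.740000000000000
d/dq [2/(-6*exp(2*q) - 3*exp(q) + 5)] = (24*exp(q) + 6)*exp(q)/(6*exp(2*q) + 3*exp(q) - 5)^2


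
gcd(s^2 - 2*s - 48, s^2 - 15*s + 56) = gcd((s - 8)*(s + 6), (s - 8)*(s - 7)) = s - 8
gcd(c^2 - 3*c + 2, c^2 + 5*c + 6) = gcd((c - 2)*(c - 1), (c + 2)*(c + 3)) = 1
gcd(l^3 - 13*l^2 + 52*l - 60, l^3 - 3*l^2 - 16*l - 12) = l - 6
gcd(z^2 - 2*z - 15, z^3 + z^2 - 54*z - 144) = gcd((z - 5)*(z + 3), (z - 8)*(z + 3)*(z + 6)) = z + 3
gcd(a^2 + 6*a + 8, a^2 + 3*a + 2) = a + 2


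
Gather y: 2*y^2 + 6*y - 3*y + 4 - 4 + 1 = 2*y^2 + 3*y + 1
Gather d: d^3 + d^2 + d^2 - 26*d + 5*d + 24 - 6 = d^3 + 2*d^2 - 21*d + 18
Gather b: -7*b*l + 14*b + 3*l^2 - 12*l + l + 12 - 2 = b*(14 - 7*l) + 3*l^2 - 11*l + 10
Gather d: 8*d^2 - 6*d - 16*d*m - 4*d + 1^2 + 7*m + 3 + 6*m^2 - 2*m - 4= 8*d^2 + d*(-16*m - 10) + 6*m^2 + 5*m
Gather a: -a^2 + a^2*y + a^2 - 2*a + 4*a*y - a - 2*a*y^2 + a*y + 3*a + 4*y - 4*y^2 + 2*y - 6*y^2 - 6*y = a^2*y + a*(-2*y^2 + 5*y) - 10*y^2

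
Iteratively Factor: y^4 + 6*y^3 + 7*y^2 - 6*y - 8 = (y + 1)*(y^3 + 5*y^2 + 2*y - 8) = (y + 1)*(y + 4)*(y^2 + y - 2) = (y - 1)*(y + 1)*(y + 4)*(y + 2)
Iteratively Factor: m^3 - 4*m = (m)*(m^2 - 4) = m*(m + 2)*(m - 2)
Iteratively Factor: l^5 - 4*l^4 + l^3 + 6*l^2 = (l)*(l^4 - 4*l^3 + l^2 + 6*l) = l*(l + 1)*(l^3 - 5*l^2 + 6*l) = l*(l - 2)*(l + 1)*(l^2 - 3*l) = l*(l - 3)*(l - 2)*(l + 1)*(l)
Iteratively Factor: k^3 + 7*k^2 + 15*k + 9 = (k + 1)*(k^2 + 6*k + 9) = (k + 1)*(k + 3)*(k + 3)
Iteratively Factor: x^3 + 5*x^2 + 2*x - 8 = (x - 1)*(x^2 + 6*x + 8) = (x - 1)*(x + 4)*(x + 2)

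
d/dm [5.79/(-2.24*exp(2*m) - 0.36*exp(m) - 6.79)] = (25.9392*exp(m) + 2.0844)*exp(m)/(2.24*exp(2*m) + 0.36*exp(m) + 6.79)^2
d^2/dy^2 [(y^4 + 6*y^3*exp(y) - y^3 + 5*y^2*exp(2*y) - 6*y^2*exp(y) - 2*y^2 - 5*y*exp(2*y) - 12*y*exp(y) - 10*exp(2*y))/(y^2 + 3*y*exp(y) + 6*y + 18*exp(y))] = (((3*y*exp(y) + 24*exp(y) + 2)*(-y^4 - 6*y^3*exp(y) + y^3 - 5*y^2*exp(2*y) + 6*y^2*exp(y) + 2*y^2 + 5*y*exp(2*y) + 12*y*exp(y) + 10*exp(2*y)) + 2*(3*y*exp(y) + 2*y + 21*exp(y) + 6)*(-6*y^3*exp(y) - 4*y^3 - 10*y^2*exp(2*y) - 12*y^2*exp(y) + 3*y^2 + 24*y*exp(y) + 4*y + 25*exp(2*y) + 12*exp(y)))*(y^2 + 3*y*exp(y) + 6*y + 18*exp(y)) + 2*(y^2 + 3*y*exp(y) + 6*y + 18*exp(y))^2*(3*y^3*exp(y) + 10*y^2*exp(2*y) + 15*y^2*exp(y) + 6*y^2 + 10*y*exp(2*y) - 3*y - 25*exp(2*y) - 18*exp(y) - 2) - 2*(3*y*exp(y) + 2*y + 21*exp(y) + 6)^2*(-y^4 - 6*y^3*exp(y) + y^3 - 5*y^2*exp(2*y) + 6*y^2*exp(y) + 2*y^2 + 5*y*exp(2*y) + 12*y*exp(y) + 10*exp(2*y)))/(y^2 + 3*y*exp(y) + 6*y + 18*exp(y))^3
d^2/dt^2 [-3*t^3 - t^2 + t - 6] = -18*t - 2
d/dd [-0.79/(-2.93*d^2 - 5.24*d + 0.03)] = (-4.6294*d - 4.1396)/(2.93*d^2 + 5.24*d - 0.03)^2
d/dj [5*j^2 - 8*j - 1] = 10*j - 8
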